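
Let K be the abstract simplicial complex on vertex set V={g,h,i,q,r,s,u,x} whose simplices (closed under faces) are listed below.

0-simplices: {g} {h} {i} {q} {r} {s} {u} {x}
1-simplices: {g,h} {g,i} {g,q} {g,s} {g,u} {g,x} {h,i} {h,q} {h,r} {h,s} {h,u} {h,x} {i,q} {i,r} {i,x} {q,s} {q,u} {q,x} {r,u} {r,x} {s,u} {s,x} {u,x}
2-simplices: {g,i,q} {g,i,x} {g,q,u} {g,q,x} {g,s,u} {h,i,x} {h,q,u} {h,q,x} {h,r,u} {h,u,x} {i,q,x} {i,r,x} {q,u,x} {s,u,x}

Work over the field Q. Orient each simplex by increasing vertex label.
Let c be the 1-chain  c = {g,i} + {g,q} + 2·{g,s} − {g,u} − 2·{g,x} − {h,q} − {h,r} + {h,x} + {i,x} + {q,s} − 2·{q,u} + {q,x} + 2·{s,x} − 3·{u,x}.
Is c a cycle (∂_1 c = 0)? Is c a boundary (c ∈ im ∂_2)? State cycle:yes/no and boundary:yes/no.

n_0=8 n_1=23 n_2=14  [Q]
∂1: piv[gh,gi,gq,gs,gu,gx,hr] rk=7  ker:hi,hq,hs,hu,hx,iq,ir,ix,qs,qu,qx,ru,rx,su,sx,ux
∂2: piv[giq,gix,gqu,gqx,gsu,hix,hqu,hqx,hru,hux,irx,sux] rk=12  ker:iqx,qux
∂1c = −{g} + {h} − {r} + {s}

cycle:no boundary:no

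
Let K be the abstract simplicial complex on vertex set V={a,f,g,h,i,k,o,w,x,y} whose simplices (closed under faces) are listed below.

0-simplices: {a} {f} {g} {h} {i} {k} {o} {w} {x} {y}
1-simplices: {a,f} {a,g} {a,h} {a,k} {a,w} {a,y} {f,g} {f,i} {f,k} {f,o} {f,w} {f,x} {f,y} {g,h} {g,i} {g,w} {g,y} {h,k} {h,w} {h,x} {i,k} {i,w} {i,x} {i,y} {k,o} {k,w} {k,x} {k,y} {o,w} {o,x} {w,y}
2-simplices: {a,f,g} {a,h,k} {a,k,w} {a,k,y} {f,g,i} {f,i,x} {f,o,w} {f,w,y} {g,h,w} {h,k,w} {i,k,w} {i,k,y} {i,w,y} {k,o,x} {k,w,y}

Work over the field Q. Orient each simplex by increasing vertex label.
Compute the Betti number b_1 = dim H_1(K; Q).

b_1=8

n_0=10 n_1=31 n_2=15  [Q]
∂1: piv[af,ag,ah,ak,aw,ay,fi,fo,fx] rk=9  ker:fg,fk,fw,fy,gh,gi,gw,gy,hk,hw,hx,ik,iw,ix,iy,ko,kw,kx,ky,ow,ox,wy
∂2: piv[afg,ahk,akw,aky,fgi,fix,fow,fwy,ghw,hkw,ikw,iky,iwy,kox] rk=14  ker:kwy
b_1=(31−9)−14=8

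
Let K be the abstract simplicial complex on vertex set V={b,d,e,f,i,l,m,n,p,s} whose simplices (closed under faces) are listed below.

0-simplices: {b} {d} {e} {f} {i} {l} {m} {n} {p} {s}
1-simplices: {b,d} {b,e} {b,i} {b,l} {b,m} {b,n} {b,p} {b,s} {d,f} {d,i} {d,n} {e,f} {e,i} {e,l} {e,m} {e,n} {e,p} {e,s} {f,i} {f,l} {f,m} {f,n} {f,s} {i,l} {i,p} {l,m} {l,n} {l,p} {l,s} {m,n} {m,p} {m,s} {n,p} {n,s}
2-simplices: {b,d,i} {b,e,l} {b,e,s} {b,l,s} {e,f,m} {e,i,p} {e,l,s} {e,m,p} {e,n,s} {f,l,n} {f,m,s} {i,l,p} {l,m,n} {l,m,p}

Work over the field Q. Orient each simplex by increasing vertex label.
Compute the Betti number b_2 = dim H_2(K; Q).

b_2=1

n_0=10 n_1=34 n_2=14  [Q]
∂1: piv[bd,be,bi,bl,bm,bn,bp,bs,df] rk=9  ker:di,dn,ef,ei,el,em,en,ep,es,fi,fl,fm,fn,fs,il,ip,lm,ln,lp,ls,mn,mp,ms,np,ns
∂2: piv[bdi,bel,bes,bls,efm,eip,emp,ens,fln,fms,ilp,lmn,lmp] rk=13  ker:els
b_2=(14−13)−0=1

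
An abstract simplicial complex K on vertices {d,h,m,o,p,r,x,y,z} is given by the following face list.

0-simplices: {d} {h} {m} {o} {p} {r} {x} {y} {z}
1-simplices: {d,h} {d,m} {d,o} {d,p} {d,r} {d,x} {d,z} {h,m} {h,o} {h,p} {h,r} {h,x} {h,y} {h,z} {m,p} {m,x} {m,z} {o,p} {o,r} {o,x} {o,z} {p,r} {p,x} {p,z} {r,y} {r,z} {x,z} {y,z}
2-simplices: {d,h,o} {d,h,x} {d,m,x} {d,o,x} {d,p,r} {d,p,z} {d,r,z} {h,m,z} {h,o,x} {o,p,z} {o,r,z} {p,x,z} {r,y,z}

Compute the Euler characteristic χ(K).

χ(K)=-6

n_0=9 n_1=28 n_2=13
χ=+9−28+13=-6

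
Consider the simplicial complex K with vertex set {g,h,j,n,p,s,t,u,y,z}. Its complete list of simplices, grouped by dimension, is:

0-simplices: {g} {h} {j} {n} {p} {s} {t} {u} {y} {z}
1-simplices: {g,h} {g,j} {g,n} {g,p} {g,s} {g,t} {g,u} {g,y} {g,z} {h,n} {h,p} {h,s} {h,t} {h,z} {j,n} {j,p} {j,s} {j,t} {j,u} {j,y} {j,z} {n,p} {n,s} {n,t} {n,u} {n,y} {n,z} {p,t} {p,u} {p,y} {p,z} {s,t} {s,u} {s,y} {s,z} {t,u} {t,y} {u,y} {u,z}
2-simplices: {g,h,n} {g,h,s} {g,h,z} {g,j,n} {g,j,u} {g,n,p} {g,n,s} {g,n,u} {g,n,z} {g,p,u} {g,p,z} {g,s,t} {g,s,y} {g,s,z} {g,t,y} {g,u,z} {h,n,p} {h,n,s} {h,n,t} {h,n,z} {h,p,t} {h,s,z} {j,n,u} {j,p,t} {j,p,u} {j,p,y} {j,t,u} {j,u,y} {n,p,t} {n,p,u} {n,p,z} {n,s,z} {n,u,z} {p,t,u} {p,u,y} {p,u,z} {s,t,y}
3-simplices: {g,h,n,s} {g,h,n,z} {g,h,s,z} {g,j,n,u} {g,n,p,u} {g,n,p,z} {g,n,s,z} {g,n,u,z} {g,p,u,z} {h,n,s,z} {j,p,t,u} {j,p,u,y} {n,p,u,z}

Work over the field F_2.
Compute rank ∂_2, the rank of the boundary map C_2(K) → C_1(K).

rank∂_2=24

n_0=10 n_1=39 n_2=37 n_3=13  [Z2]
∂1: piv[gh,gj,gn,gp,gs,gt,gu,gy,gz] rk=9  ker:hn,hp,hs,ht,hz,jn,jp,js,jt,ju,jy,jz,np,ns,nt,nu,ny,nz,pt,pu,py,pz,st,su,sy,sz,tu,ty,uy,uz
∂2: piv[ghn,ghs,ghz,gjn,gju,gnp,gns,gnu,gnz,gpu,gpz,gst,gsy,gsz,gty,guz,hnp,hnt,hpt,jpt,jpu,jpy,jtu,juy] rk=24  ker:hns,hnz,hsz,jnu,npt,npu,npz,nsz,nuz,ptu,puy,puz,sty
∂3: piv[ghns,ghnz,ghsz,gjnu,gnpu,gnpz,gnsz,gnuz,gpuz,jptu,jpuy] rk=11  ker:hnsz,npuz
rk∂_2=24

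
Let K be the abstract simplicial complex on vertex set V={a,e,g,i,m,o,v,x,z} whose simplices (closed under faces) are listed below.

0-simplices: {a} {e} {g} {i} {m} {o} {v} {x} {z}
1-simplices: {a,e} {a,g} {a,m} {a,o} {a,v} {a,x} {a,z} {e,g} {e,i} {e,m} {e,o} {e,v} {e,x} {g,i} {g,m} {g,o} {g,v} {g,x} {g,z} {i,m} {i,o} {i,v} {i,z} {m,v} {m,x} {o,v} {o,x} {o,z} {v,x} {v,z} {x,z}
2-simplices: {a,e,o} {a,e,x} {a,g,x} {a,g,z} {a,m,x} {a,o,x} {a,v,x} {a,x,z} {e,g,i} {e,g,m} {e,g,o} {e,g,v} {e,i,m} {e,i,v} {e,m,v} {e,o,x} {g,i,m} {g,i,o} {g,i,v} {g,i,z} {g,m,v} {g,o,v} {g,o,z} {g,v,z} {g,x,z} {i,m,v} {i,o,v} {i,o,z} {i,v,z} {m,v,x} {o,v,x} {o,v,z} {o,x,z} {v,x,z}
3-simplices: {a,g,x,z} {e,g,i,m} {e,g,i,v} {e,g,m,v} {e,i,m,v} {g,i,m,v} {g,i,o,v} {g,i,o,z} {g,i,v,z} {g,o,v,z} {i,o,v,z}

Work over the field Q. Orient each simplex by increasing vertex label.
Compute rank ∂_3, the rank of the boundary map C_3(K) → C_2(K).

n_0=9 n_1=31 n_2=34 n_3=11  [Q]
∂1: piv[ae,ag,am,ao,av,ax,az,ei] rk=8  ker:eg,em,eo,ev,ex,gi,gm,go,gv,gx,gz,im,io,iv,iz,mv,mx,ov,ox,oz,vx,vz,xz
∂2: piv[aeo,aex,agx,agz,amx,aox,avx,axz,egi,egm,ego,egv,eim,eiv,emv,gio,giz,gov,goz,gvz,mvx,ovx,oxz] rk=23  ker:eox,gim,giv,gmv,gxz,imv,iov,ioz,ivz,ovz,vxz
∂3: piv[agxz,egim,egiv,egmv,eimv,giov,gioz,givz,govz] rk=9  ker:gimv,iovz
rk∂_3=9

rank∂_3=9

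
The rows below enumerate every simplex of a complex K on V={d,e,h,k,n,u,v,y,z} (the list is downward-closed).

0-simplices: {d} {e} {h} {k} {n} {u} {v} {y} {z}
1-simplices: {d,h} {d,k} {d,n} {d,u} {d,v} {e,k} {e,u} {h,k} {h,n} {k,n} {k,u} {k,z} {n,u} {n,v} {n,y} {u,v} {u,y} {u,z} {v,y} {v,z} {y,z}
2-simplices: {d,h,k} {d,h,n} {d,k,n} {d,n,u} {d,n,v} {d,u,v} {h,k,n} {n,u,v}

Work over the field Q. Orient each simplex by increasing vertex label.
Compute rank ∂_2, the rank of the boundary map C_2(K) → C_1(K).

n_0=9 n_1=21 n_2=8  [Q]
∂1: piv[dh,dk,dn,du,dv,ek,kz,ny] rk=8  ker:eu,hk,hn,kn,ku,nu,nv,uv,uy,uz,vy,vz,yz
∂2: piv[dhk,dhn,dkn,dnu,dnv,duv] rk=6  ker:hkn,nuv
rk∂_2=6

rank∂_2=6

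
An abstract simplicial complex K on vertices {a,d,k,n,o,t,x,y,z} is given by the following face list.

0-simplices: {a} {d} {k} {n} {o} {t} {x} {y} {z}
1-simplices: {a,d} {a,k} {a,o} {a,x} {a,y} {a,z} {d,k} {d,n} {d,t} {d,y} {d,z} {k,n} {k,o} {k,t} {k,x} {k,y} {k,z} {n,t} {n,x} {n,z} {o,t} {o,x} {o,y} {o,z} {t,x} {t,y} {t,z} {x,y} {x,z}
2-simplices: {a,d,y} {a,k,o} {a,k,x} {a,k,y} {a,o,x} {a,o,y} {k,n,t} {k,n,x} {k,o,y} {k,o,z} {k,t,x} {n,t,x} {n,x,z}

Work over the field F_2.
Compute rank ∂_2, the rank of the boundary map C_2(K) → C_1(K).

rank∂_2=11

n_0=9 n_1=29 n_2=13  [Z2]
∂1: piv[ad,ak,ao,ax,ay,az,dn,dt] rk=8  ker:dk,dy,dz,kn,ko,kt,kx,ky,kz,nt,nx,nz,ot,ox,oy,oz,tx,ty,tz,xy,xz
∂2: piv[ady,ako,akx,aky,aox,aoy,knt,knx,koz,ktx,nxz] rk=11  ker:koy,ntx
rk∂_2=11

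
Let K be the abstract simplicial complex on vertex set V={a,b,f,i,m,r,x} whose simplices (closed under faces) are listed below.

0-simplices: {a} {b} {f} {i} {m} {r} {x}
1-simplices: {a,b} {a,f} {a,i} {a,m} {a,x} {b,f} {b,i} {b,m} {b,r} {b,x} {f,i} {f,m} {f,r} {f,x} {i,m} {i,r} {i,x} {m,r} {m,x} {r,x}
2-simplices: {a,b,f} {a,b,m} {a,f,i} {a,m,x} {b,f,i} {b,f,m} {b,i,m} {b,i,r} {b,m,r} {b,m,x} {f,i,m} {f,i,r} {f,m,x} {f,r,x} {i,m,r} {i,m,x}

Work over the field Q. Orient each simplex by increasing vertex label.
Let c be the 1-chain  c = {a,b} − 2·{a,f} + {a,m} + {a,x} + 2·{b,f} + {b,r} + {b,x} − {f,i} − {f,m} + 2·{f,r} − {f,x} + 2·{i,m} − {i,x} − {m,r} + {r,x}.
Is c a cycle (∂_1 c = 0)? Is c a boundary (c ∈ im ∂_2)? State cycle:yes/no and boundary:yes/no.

n_0=7 n_1=20 n_2=16  [Q]
∂1: piv[ab,af,ai,am,ax,br] rk=6  ker:bf,bi,bm,bx,fi,fm,fr,fx,im,ir,ix,mr,mx,rx
∂2: piv[abf,abm,afi,amx,bfi,bfm,bim,bir,bmr,bmx,fir,fmx,frx,imx] rk=14  ker:fim,imr
∂1c = −{a} − 3·{b} + {f} − 2·{i} + 3·{m} + {r} + {x}

cycle:no boundary:no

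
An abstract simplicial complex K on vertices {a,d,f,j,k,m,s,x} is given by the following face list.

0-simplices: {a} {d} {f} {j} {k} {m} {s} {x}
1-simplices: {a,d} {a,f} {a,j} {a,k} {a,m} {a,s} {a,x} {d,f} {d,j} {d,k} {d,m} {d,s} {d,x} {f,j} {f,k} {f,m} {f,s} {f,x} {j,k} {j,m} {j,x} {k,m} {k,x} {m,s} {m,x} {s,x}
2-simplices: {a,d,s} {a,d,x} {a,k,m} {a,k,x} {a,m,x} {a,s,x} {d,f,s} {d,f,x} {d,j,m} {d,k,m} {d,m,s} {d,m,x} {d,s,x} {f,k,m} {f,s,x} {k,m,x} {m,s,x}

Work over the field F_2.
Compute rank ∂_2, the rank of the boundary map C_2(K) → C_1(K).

rank∂_2=13

n_0=8 n_1=26 n_2=17  [Z2]
∂1: piv[ad,af,aj,ak,am,as,ax] rk=7  ker:df,dj,dk,dm,ds,dx,fj,fk,fm,fs,fx,jk,jm,jx,km,kx,ms,mx,sx
∂2: piv[ads,adx,akm,akx,amx,asx,dfs,dfx,djm,dkm,dms,dmx,fkm] rk=13  ker:dsx,fsx,kmx,msx
rk∂_2=13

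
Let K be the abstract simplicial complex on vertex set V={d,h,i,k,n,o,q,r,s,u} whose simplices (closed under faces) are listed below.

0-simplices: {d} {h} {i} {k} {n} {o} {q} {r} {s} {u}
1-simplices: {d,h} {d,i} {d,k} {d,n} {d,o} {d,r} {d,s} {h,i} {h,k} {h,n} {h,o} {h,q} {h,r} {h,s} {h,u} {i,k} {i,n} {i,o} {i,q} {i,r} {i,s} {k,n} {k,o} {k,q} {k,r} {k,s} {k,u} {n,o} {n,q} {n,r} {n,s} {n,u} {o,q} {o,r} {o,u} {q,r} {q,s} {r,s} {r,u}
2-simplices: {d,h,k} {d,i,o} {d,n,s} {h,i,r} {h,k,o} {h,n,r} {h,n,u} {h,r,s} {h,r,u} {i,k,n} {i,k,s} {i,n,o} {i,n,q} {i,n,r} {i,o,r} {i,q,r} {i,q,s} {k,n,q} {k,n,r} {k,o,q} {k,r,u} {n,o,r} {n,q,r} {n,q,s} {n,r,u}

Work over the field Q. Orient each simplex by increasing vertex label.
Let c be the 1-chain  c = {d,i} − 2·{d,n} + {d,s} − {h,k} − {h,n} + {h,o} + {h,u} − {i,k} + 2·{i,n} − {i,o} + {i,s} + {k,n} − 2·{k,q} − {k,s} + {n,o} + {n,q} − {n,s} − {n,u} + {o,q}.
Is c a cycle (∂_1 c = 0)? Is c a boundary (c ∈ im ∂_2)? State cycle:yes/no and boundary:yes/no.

n_0=10 n_1=39 n_2=25  [Q]
∂1: piv[dh,di,dk,dn,do,dr,ds,hq,hu] rk=9  ker:hi,hk,hn,ho,hr,hs,ik,in,io,iq,ir,is,kn,ko,kq,kr,ks,ku,no,nq,nr,ns,nu,oq,or,ou,qr,qs,rs,ru
∂2: piv[dhk,dio,dns,hir,hko,hnr,hnu,hrs,hru,ikn,iks,ino,inq,inr,ior,iqr,iqs,knq,knr,koq,kru,nqs] rk=22  ker:nor,nqr,nru
∂1c = 0
c vs im∂2: residual ≠ 0 ⇒ not boundary

cycle:yes boundary:no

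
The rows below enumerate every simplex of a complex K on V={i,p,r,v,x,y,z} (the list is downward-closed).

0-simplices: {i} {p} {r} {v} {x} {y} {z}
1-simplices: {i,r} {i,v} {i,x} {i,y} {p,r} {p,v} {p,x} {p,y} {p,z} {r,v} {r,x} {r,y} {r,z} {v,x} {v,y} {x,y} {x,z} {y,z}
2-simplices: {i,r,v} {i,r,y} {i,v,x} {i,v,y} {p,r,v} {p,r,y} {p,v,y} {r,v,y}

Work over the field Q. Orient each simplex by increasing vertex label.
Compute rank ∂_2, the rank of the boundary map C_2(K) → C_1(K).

n_0=7 n_1=18 n_2=8  [Q]
∂1: piv[ir,iv,ix,iy,pr,pz] rk=6  ker:pv,px,py,rv,rx,ry,rz,vx,vy,xy,xz,yz
∂2: piv[irv,iry,ivx,ivy,prv,pry] rk=6  ker:pvy,rvy
rk∂_2=6

rank∂_2=6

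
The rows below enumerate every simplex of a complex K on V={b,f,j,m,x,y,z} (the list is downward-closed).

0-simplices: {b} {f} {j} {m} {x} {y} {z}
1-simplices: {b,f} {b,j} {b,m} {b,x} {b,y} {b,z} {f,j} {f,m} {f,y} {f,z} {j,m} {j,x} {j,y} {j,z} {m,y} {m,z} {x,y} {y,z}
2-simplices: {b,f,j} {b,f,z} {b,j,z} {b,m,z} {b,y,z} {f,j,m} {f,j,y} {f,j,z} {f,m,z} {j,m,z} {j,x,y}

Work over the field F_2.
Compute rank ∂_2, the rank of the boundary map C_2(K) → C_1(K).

rank∂_2=9

n_0=7 n_1=18 n_2=11  [Z2]
∂1: piv[bf,bj,bm,bx,by,bz] rk=6  ker:fj,fm,fy,fz,jm,jx,jy,jz,my,mz,xy,yz
∂2: piv[bfj,bfz,bjz,bmz,byz,fjm,fjy,fmz,jxy] rk=9  ker:fjz,jmz
rk∂_2=9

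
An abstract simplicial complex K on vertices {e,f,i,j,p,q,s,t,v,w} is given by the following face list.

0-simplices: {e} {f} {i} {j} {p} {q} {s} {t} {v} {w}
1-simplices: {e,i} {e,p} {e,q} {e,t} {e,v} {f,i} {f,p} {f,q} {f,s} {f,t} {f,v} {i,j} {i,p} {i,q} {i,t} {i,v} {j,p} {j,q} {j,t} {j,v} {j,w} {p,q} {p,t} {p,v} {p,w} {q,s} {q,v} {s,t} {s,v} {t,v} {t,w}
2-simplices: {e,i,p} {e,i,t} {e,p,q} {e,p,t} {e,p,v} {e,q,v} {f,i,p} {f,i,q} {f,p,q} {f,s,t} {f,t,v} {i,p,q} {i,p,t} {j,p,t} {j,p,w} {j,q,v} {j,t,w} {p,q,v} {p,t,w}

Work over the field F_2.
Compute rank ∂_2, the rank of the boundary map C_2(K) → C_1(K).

rank∂_2=15

n_0=10 n_1=31 n_2=19  [Z2]
∂1: piv[ei,ep,eq,et,ev,fi,fs,ij,jw] rk=9  ker:fp,fq,ft,fv,ip,iq,it,iv,jp,jq,jt,jv,pq,pt,pv,pw,qs,qv,st,sv,tv,tw
∂2: piv[eip,eit,epq,ept,epv,eqv,fip,fiq,fpq,fst,ftv,jpt,jpw,jqv,jtw] rk=15  ker:ipq,ipt,pqv,ptw
rk∂_2=15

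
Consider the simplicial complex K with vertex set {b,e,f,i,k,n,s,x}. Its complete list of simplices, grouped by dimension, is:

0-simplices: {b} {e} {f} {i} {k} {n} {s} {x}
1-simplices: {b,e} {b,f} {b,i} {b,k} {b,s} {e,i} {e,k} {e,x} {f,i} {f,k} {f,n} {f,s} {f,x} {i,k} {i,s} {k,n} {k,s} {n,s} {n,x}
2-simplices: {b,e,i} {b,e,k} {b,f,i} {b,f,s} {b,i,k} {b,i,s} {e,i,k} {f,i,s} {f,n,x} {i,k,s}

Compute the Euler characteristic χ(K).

χ(K)=-1

n_0=8 n_1=19 n_2=10
χ=+8−19+10=-1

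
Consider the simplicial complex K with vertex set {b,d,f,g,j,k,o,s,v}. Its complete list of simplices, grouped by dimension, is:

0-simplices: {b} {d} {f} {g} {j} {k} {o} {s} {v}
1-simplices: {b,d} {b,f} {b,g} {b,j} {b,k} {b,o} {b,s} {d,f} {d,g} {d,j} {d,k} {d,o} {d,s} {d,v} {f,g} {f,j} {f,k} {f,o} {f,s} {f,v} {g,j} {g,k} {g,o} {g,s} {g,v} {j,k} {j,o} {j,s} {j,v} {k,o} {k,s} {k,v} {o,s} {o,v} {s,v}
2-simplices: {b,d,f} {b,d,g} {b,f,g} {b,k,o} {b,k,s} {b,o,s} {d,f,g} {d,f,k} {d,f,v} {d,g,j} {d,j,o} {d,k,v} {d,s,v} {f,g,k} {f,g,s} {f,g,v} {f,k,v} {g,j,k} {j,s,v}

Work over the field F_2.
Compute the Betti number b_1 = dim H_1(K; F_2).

b_1=10

n_0=9 n_1=35 n_2=19  [Z2]
∂1: piv[bd,bf,bg,bj,bk,bo,bs,dv] rk=8  ker:df,dg,dj,dk,do,ds,fg,fj,fk,fo,fs,fv,gj,gk,go,gs,gv,jk,jo,js,jv,ko,ks,kv,os,ov,sv
∂2: piv[bdf,bdg,bfg,bko,bks,bos,dfk,dfv,dgj,djo,dkv,dsv,fgk,fgs,fgv,gjk,jsv] rk=17  ker:dfg,fkv
b_1=(35−8)−17=10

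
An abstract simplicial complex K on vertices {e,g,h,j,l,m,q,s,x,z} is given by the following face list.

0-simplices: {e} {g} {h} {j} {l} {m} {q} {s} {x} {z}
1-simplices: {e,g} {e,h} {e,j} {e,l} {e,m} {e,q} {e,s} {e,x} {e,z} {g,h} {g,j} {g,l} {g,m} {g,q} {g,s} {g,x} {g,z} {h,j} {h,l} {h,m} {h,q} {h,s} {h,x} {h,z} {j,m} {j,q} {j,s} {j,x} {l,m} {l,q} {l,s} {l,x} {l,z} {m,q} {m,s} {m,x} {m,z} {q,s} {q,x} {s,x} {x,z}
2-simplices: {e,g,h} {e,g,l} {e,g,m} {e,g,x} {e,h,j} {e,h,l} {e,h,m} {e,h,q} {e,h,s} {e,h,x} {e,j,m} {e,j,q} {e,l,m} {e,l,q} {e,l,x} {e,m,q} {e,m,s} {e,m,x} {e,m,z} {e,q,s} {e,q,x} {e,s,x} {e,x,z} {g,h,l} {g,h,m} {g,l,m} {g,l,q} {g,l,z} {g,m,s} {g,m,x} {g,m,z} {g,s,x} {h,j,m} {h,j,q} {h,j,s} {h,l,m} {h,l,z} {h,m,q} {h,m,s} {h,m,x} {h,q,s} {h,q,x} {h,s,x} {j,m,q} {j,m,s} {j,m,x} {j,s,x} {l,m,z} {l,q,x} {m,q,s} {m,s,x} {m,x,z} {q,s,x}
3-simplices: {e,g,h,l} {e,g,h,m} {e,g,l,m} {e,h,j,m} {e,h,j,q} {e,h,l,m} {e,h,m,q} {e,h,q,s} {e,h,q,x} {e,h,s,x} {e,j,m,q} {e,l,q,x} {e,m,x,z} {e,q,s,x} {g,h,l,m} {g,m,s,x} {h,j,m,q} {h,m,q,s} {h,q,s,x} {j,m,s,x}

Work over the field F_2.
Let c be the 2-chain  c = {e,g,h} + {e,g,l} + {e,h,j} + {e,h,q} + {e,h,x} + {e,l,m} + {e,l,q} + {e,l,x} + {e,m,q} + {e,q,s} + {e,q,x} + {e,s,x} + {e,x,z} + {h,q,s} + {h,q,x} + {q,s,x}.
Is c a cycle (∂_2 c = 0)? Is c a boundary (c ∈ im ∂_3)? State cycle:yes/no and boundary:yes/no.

n_0=10 n_1=41 n_2=53 n_3=20  [Z2]
∂1: piv[eg,eh,ej,el,em,eq,es,ex,ez] rk=9  ker:gh,gj,gl,gm,gq,gs,gx,gz,hj,hl,hm,hq,hs,hx,hz,jm,jq,js,jx,lm,lq,ls,lx,lz,mq,ms,mx,mz,qs,qx,sx,xz
∂2: piv[egh,egl,egm,egx,ehj,ehl,ehm,ehq,ehs,ehx,ejm,ejq,elm,elq,elx,emq,ems,emx,emz,eqs,eqx,esx,exz,glq,glz,gms,gmz,hjs,hlz,jmx] rk=30  ker:ghl,ghm,glm,gmx,gsx,hjm,hjq,hlm,hmq,hms,hmx,hqs,hqx,hsx,jmq,jms,jsx,lmz,lqx,mqs,msx,mxz,qsx
∂3: piv[eghl,eghm,eglm,ehjm,ehjq,ehlm,ehmq,ehqs,ehqx,ehsx,ejmq,elqx,emxz,eqsx,gmsx,hmqs,jmsx] rk=17  ker:ghlm,hjmq,hqsx
∂2c = {e,j} + {e,q} + {e,x} + {e,z} + {g,h} + {g,l} + {h,j} + {h,q} + {h,s} + {l,m} + {l,q} + {l,x} + {m,q} + {q,s} + {q,x} + {x,z}

cycle:no boundary:no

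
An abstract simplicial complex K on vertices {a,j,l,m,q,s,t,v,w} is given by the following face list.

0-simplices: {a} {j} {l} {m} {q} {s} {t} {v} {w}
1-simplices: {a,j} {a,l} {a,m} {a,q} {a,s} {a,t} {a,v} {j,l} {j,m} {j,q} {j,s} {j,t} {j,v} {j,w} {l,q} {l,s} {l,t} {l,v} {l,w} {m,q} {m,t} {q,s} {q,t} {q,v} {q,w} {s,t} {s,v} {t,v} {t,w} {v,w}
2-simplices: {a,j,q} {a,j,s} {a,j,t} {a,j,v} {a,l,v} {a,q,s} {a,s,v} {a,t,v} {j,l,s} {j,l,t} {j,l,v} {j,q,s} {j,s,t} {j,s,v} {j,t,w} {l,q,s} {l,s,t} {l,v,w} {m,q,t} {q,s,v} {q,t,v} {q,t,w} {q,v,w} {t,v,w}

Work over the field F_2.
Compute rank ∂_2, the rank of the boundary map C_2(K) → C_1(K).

rank∂_2=20

n_0=9 n_1=30 n_2=24  [Z2]
∂1: piv[aj,al,am,aq,as,at,av,jw] rk=8  ker:jl,jm,jq,js,jt,jv,lq,ls,lt,lv,lw,mq,mt,qs,qt,qv,qw,st,sv,tv,tw,vw
∂2: piv[ajq,ajs,ajt,ajv,alv,aqs,asv,atv,jls,jlt,jlv,jst,jtw,lqs,lvw,mqt,qsv,qtv,qtw,qvw] rk=20  ker:jqs,jsv,lst,tvw
rk∂_2=20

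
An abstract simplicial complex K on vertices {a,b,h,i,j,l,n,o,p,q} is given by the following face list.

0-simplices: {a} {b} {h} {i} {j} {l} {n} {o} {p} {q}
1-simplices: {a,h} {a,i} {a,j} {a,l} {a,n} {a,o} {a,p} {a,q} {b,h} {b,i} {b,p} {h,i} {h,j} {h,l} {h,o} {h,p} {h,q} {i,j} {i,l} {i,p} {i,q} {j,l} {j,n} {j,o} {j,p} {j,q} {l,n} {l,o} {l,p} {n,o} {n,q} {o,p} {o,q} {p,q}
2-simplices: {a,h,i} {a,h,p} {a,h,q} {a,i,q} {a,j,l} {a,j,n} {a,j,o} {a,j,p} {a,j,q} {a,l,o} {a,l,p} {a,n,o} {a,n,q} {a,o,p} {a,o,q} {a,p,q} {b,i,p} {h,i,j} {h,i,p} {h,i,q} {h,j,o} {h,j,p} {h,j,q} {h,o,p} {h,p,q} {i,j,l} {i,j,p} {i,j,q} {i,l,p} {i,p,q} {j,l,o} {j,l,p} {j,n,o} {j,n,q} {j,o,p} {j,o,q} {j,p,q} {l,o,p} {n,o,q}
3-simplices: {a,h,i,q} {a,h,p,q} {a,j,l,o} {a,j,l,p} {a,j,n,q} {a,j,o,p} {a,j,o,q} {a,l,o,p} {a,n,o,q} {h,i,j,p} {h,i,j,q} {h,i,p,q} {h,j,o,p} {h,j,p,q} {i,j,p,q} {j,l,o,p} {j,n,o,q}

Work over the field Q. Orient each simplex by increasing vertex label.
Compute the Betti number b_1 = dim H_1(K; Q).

n_0=10 n_1=34 n_2=39 n_3=17  [Q]
∂1: piv[ah,ai,aj,al,an,ao,ap,aq,bh] rk=9  ker:bi,bp,hi,hj,hl,ho,hp,hq,ij,il,ip,iq,jl,jn,jo,jp,jq,ln,lo,lp,no,nq,op,oq,pq
∂2: piv[ahi,ahp,ahq,aiq,ajl,ajn,ajo,ajp,ajq,alo,alp,ano,anq,aop,aoq,apq,bip,hij,hip,hjo,hjp,ijl] rk=22  ker:hiq,hjq,hop,hpq,ijp,ijq,ilp,ipq,jlo,jlp,jno,jnq,jop,joq,jpq,lop,noq
∂3: piv[ahiq,ahpq,ajlo,ajlp,ajnq,ajop,ajoq,alop,anoq,hijp,hijq,hipq,hjop,hjpq,jnoq] rk=15  ker:ijpq,jlop
b_1=(34−9)−22=3

b_1=3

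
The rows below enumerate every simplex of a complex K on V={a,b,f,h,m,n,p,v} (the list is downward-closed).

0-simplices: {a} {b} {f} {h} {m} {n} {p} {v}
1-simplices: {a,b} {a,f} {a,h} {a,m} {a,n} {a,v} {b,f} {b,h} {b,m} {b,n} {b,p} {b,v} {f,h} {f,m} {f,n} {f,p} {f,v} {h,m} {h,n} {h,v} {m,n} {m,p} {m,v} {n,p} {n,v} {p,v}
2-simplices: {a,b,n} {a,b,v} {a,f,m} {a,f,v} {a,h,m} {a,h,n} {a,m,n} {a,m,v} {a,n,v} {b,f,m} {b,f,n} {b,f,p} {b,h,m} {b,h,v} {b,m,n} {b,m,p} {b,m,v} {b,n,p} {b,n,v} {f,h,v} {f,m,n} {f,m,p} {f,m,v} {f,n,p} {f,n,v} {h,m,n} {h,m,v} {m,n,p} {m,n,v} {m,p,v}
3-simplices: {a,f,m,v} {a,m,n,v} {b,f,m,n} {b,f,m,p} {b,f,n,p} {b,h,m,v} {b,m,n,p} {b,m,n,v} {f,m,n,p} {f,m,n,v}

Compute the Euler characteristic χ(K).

n_0=8 n_1=26 n_2=30 n_3=10
χ=+8−26+30−10=2

χ(K)=2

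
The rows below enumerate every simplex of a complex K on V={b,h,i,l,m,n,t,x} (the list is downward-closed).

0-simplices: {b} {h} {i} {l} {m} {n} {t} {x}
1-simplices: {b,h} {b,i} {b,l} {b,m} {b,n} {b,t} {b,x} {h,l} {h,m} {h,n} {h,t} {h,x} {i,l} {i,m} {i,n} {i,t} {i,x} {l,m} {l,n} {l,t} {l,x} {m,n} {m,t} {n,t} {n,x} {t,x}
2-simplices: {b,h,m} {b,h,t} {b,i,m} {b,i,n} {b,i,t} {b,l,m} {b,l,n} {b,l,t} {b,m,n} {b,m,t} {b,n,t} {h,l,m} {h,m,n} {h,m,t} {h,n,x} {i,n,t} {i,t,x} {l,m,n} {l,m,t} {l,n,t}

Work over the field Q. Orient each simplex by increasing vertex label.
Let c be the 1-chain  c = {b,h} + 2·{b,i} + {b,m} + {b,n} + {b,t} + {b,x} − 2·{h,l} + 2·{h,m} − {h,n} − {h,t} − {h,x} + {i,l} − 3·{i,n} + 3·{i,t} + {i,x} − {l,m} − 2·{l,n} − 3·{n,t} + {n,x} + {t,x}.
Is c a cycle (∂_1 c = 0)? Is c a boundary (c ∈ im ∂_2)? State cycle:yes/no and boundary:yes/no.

n_0=8 n_1=26 n_2=20  [Q]
∂1: piv[bh,bi,bl,bm,bn,bt,bx] rk=7  ker:hl,hm,hn,ht,hx,il,im,in,it,ix,lm,ln,lt,lx,mn,mt,nt,nx,tx
∂2: piv[bhm,bht,bim,bin,bit,blm,bln,blt,bmn,bmt,bnt,hlm,hmn,hnx,itx] rk=15  ker:hmt,int,lmn,lmt,lnt
∂1c = −7·{b} + 4·{h} + 2·{l} + 2·{m} − 3·{n} − {t} + 3·{x}

cycle:no boundary:no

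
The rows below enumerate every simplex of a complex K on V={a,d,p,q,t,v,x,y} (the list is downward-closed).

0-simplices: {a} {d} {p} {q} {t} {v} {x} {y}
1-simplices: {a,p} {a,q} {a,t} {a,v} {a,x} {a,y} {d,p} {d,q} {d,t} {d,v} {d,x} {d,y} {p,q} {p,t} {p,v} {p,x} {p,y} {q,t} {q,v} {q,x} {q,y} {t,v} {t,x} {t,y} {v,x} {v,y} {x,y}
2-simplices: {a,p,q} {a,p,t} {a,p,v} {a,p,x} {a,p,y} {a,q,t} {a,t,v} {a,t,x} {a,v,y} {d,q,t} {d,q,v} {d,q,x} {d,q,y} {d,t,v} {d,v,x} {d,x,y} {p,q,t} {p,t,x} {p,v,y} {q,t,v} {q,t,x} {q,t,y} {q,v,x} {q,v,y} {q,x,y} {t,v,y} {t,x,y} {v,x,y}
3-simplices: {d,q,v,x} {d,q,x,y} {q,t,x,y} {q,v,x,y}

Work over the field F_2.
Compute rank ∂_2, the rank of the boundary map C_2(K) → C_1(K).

n_0=8 n_1=27 n_2=28 n_3=4  [Z2]
∂1: piv[ap,aq,at,av,ax,ay,dp] rk=7  ker:dq,dt,dv,dx,dy,pq,pt,pv,px,py,qt,qv,qx,qy,tv,tx,ty,vx,vy,xy
∂2: piv[apq,apt,apv,apx,apy,aqt,atv,atx,avy,dqt,dqv,dqx,dqy,dtv,dvx,dxy,qtx,qty,qvy] rk=19  ker:pqt,ptx,pvy,qtv,qvx,qxy,tvy,txy,vxy
∂3: piv[dqvx,dqxy,qtxy,qvxy] rk=4
rk∂_2=19

rank∂_2=19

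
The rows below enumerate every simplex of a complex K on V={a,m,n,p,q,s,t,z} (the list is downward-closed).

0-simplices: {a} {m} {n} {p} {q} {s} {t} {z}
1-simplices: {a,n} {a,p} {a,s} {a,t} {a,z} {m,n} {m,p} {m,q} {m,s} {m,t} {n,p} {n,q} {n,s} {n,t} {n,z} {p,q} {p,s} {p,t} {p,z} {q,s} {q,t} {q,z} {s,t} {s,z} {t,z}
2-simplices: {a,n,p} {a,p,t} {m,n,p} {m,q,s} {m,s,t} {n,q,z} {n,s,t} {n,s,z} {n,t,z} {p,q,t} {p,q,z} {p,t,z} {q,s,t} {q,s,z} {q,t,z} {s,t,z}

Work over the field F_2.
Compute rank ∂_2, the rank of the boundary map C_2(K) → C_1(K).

n_0=8 n_1=25 n_2=16  [Z2]
∂1: piv[an,ap,as,at,az,mn,mq] rk=7  ker:mp,ms,mt,np,nq,ns,nt,nz,pq,ps,pt,pz,qs,qt,qz,st,sz,tz
∂2: piv[anp,apt,mnp,mqs,mst,nqz,nst,nsz,ntz,pqt,pqz,ptz,qst] rk=13  ker:qsz,qtz,stz
rk∂_2=13

rank∂_2=13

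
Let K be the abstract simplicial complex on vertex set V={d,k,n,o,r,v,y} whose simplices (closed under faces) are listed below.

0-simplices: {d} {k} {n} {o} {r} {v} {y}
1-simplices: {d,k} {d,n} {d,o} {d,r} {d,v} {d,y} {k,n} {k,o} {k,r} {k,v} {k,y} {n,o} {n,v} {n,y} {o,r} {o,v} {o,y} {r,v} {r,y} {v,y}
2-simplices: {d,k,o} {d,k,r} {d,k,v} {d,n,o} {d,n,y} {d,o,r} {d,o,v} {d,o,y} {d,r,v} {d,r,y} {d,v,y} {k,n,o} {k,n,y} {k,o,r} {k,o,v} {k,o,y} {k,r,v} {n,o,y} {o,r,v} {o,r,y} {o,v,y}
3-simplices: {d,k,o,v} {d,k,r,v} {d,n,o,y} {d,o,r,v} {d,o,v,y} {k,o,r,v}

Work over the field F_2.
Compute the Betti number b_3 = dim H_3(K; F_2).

n_0=7 n_1=20 n_2=21 n_3=6  [Z2]
∂1: piv[dk,dn,do,dr,dv,dy] rk=6  ker:kn,ko,kr,kv,ky,no,nv,ny,or,ov,oy,rv,ry,vy
∂2: piv[dko,dkr,dkv,dno,dny,dor,dov,doy,drv,dry,dvy,kno,kny] rk=13  ker:kor,kov,koy,krv,noy,orv,ory,ovy
∂3: piv[dkov,dkrv,dnoy,dorv,dovy,korv] rk=6
b_3=(6−6)−0=0

b_3=0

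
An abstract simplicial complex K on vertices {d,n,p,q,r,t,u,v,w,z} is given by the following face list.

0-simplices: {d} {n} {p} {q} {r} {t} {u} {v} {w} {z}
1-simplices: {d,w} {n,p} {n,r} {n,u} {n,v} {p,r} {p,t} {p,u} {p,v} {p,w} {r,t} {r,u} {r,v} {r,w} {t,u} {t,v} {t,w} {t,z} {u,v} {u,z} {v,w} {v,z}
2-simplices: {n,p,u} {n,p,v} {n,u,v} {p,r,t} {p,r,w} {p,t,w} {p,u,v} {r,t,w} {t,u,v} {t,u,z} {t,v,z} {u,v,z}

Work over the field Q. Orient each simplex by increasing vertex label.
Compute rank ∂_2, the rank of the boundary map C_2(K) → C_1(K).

rank∂_2=9

n_0=10 n_1=22 n_2=12  [Q]
∂1: piv[dw,np,nr,nu,nv,pt,pw,tz] rk=8  ker:pr,pu,pv,rt,ru,rv,rw,tu,tv,tw,uv,uz,vw,vz
∂2: piv[npu,npv,nuv,prt,prw,ptw,tuv,tuz,tvz] rk=9  ker:puv,rtw,uvz
rk∂_2=9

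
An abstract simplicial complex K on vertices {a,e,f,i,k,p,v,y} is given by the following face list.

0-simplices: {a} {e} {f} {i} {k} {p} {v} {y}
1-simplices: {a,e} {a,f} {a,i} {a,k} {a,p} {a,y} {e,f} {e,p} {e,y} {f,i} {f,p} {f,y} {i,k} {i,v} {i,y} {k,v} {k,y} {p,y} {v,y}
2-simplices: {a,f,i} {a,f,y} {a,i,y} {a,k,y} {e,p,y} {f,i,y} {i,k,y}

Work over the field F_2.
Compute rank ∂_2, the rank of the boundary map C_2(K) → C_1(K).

n_0=8 n_1=19 n_2=7  [Z2]
∂1: piv[ae,af,ai,ak,ap,ay,iv] rk=7  ker:ef,ep,ey,fi,fp,fy,ik,iy,kv,ky,py,vy
∂2: piv[afi,afy,aiy,aky,epy,iky] rk=6  ker:fiy
rk∂_2=6

rank∂_2=6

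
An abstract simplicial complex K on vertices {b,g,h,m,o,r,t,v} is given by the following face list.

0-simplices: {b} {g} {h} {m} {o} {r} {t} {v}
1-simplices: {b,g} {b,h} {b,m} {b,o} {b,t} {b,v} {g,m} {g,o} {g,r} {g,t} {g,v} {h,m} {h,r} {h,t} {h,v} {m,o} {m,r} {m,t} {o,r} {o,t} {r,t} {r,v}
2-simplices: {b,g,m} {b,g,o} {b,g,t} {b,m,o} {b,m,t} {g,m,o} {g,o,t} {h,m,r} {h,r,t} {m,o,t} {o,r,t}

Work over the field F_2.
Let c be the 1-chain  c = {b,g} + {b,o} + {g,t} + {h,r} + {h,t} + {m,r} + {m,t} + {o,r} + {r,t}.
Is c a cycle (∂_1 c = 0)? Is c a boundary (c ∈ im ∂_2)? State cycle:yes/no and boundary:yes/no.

cycle:yes boundary:no

n_0=8 n_1=22 n_2=11  [Z2]
∂1: piv[bg,bh,bm,bo,bt,bv,gr] rk=7  ker:gm,go,gt,gv,hm,hr,ht,hv,mo,mr,mt,or,ot,rt,rv
∂2: piv[bgm,bgo,bgt,bmo,bmt,got,hmr,hrt,ort] rk=9  ker:gmo,mot
∂1c = 0
c vs im∂2: residual ≠ 0 ⇒ not boundary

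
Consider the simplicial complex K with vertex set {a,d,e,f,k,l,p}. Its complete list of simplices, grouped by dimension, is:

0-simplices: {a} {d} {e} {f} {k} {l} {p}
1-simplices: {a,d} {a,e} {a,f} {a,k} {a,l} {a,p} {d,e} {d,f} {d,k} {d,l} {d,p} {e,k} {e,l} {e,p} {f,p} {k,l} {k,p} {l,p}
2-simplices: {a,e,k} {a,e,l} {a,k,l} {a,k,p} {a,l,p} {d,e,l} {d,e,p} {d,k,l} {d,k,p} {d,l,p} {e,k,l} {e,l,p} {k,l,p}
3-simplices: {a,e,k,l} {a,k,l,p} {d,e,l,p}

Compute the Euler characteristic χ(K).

χ(K)=-1

n_0=7 n_1=18 n_2=13 n_3=3
χ=+7−18+13−3=-1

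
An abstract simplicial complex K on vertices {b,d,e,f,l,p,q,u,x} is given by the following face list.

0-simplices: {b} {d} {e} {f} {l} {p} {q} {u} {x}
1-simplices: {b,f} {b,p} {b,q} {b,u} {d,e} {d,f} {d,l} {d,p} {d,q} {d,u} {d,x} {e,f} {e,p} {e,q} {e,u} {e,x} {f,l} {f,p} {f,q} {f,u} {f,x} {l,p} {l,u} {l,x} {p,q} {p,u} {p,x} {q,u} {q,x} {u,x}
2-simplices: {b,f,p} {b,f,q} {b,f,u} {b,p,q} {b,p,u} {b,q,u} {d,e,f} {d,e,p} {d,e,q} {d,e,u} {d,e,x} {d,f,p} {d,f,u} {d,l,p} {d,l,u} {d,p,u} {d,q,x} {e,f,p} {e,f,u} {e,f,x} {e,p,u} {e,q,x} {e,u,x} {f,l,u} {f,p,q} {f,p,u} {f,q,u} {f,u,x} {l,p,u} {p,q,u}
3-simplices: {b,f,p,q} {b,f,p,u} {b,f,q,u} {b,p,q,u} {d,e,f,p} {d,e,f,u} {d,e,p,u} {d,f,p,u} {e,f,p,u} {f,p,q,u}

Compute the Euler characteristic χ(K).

n_0=9 n_1=30 n_2=30 n_3=10
χ=+9−30+30−10=-1

χ(K)=-1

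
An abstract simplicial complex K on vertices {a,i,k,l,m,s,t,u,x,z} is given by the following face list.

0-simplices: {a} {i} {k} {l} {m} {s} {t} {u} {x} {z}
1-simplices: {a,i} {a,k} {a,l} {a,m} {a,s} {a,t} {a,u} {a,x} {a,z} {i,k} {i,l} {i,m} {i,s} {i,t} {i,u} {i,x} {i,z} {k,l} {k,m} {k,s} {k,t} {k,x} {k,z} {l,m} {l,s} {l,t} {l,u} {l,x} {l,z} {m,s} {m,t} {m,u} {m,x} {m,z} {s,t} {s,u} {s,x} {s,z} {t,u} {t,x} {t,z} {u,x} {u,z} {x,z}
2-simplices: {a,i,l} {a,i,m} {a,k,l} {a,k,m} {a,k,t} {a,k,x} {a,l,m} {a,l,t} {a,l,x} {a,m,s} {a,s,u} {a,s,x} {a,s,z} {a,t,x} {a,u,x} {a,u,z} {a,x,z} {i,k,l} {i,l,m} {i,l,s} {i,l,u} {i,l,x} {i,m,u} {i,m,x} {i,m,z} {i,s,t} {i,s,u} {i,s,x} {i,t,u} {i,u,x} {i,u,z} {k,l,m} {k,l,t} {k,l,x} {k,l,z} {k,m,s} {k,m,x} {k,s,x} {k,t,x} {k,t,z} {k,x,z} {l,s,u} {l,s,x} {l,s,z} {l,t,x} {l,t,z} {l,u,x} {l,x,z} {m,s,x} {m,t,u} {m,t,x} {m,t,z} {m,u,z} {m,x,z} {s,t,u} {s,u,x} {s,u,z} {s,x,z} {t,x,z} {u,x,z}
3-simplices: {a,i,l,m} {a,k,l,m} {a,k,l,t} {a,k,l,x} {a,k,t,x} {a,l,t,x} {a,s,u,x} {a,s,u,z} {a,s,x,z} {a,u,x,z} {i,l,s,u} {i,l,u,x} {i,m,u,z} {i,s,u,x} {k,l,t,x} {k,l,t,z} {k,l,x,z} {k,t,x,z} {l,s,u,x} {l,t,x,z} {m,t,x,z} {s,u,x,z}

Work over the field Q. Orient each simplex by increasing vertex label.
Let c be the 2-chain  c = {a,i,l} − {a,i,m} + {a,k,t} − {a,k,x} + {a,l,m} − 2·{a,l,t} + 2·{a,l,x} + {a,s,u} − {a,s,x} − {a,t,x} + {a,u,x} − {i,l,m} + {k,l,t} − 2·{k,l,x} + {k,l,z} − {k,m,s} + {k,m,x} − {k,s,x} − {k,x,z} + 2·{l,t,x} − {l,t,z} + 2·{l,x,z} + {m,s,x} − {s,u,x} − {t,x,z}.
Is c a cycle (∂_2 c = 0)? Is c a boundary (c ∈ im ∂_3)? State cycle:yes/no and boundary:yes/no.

cycle:yes boundary:no

n_0=10 n_1=44 n_2=60 n_3=22  [Q]
∂1: piv[ai,ak,al,am,as,at,au,ax,az] rk=9  ker:ik,il,im,is,it,iu,ix,iz,kl,km,ks,kt,kx,kz,lm,ls,lt,lu,lx,lz,ms,mt,mu,mx,mz,st,su,sx,sz,tu,tx,tz,ux,uz,xz
∂2: piv[ail,aim,akl,akm,akt,akx,alm,alt,alx,ams,asu,asx,asz,atx,aux,auz,axz,ikl,ils,ilu,ilx,imu,imx,imz,ist,isu,isx,itu,iuz,klz,kms,ktz,kxz,mtu,mtx] rk=35  ker:ilm,iux,klm,klt,klx,kmx,ksx,ktx,lsu,lsx,lsz,ltx,ltz,lux,lxz,msx,mtz,muz,mxz,stu,sux,suz,sxz,txz,uxz
∂3: piv[ailm,aklm,aklt,aklx,aktx,altx,asux,asuz,asxz,auxz,ilsu,ilux,imuz,isux,kltz,klxz,ktxz,lsux,mtxz] rk=19  ker:kltx,ltxz,suxz
∂2c = 0
c vs im∂3: residual ≠ 0 ⇒ not boundary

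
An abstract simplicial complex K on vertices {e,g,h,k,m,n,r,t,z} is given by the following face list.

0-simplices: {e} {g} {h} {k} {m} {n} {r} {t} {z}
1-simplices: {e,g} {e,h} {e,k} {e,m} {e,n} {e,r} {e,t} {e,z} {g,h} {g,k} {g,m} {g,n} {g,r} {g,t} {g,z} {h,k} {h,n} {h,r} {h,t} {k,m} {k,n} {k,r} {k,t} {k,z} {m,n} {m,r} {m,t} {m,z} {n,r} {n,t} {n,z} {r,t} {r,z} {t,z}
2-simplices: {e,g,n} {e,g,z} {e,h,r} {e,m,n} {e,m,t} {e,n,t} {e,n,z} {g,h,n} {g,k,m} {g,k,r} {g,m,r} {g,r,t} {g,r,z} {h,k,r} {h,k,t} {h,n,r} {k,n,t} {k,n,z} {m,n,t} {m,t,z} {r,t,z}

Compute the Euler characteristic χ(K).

n_0=9 n_1=34 n_2=21
χ=+9−34+21=-4

χ(K)=-4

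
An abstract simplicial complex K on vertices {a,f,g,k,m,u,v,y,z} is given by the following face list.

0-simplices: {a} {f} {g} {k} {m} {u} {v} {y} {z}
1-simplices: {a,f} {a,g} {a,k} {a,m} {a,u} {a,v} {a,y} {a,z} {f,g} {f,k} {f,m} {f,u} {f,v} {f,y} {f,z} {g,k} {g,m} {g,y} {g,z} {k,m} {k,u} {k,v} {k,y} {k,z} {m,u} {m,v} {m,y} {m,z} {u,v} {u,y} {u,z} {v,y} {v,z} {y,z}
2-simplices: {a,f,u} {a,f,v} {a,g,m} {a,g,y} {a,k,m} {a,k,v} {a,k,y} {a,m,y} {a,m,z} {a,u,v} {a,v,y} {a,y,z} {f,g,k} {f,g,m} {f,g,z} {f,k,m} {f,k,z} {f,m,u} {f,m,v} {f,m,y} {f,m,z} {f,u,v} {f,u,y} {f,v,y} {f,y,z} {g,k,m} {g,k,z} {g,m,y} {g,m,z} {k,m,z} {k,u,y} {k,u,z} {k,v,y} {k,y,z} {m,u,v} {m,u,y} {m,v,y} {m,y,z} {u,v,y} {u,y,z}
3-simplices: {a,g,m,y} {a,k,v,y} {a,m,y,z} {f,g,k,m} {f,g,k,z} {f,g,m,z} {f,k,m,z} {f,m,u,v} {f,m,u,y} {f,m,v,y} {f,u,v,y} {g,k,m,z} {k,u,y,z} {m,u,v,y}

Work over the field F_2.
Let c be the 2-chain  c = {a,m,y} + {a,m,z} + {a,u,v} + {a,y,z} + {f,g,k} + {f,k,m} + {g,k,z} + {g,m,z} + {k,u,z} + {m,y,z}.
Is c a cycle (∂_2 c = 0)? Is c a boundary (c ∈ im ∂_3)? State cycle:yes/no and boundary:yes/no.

n_0=9 n_1=34 n_2=40 n_3=14  [Z2]
∂1: piv[af,ag,ak,am,au,av,ay,az] rk=8  ker:fg,fk,fm,fu,fv,fy,fz,gk,gm,gy,gz,km,ku,kv,ky,kz,mu,mv,my,mz,uv,uy,uz,vy,vz,yz
∂2: piv[afu,afv,agm,agy,akm,akv,aky,amy,amz,auv,avy,ayz,fgk,fgm,fgz,fkm,fkz,fmu,fmv,fmy,fmz,fuy,fvy,kuy,kuz] rk=25  ker:fuv,fyz,gkm,gkz,gmy,gmz,kmz,kvy,kyz,muv,muy,mvy,myz,uvy,uyz
∂3: piv[agmy,akvy,amyz,fgkm,fgkz,fgmz,fkmz,fmuv,fmuy,fmvy,fuvy,kuyz] rk=12  ker:gkmz,muvy
∂2c = {a,u} + {a,v} + {f,g} + {f,m} + {g,m} + {k,m} + {k,u} + {m,z} + {u,v} + {u,z}

cycle:no boundary:no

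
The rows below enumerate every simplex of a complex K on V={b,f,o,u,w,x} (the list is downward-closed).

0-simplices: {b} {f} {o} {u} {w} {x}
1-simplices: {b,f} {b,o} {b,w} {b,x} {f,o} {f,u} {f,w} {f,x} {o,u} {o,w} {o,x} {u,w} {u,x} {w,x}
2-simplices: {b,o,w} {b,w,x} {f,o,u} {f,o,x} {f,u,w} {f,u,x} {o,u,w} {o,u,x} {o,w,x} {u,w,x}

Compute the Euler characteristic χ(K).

χ(K)=2

n_0=6 n_1=14 n_2=10
χ=+6−14+10=2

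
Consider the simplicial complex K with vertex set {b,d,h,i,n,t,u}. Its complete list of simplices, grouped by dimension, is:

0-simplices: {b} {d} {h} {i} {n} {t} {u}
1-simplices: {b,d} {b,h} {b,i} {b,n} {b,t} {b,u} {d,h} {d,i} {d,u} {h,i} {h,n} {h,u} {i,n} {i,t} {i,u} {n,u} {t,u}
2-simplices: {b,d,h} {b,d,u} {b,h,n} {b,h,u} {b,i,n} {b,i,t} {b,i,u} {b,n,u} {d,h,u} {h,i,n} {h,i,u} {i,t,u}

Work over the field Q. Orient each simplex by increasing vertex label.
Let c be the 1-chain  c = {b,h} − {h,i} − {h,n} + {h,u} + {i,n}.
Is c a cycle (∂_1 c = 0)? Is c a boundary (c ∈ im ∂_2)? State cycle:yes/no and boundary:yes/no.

cycle:no boundary:no

n_0=7 n_1=17 n_2=12  [Q]
∂1: piv[bd,bh,bi,bn,bt,bu] rk=6  ker:dh,di,du,hi,hn,hu,in,it,iu,nu,tu
∂2: piv[bdh,bdu,bhn,bhu,bin,bit,biu,bnu,hin,itu] rk=10  ker:dhu,hiu
∂1c = −{b} + 2·{h} − 2·{i} + {u}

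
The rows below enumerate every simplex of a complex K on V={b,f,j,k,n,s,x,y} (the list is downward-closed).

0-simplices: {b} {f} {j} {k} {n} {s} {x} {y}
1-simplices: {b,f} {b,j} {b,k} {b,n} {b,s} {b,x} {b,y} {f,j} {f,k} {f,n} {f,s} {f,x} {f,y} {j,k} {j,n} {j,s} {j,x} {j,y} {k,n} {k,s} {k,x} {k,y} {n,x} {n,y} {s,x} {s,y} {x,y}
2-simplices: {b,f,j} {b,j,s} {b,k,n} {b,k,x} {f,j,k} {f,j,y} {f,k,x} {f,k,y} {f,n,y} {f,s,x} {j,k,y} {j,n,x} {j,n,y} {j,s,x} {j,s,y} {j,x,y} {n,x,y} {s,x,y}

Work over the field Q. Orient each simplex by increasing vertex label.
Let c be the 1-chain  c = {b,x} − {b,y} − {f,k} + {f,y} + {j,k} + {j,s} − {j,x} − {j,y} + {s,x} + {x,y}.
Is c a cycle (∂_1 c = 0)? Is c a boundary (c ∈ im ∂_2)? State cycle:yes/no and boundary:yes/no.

cycle:yes boundary:no

n_0=8 n_1=27 n_2=18  [Q]
∂1: piv[bf,bj,bk,bn,bs,bx,by] rk=7  ker:fj,fk,fn,fs,fx,fy,jk,jn,js,jx,jy,kn,ks,kx,ky,nx,ny,sx,sy,xy
∂2: piv[bfj,bjs,bkn,bkx,fjk,fjy,fkx,fky,fny,fsx,jnx,jny,jsx,jsy,jxy] rk=15  ker:jky,nxy,sxy
∂1c = 0
c vs im∂2: residual ≠ 0 ⇒ not boundary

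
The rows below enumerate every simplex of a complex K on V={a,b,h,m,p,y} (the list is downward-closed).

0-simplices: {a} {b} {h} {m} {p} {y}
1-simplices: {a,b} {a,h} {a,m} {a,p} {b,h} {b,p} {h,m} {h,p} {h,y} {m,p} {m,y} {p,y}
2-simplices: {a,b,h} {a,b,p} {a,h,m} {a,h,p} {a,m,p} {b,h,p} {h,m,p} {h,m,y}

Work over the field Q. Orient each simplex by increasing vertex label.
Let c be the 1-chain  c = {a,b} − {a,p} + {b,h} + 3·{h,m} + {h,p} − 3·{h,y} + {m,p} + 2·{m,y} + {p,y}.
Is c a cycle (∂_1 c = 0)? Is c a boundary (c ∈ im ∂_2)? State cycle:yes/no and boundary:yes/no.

cycle:yes boundary:no

n_0=6 n_1=12 n_2=8  [Q]
∂1: piv[ab,ah,am,ap,hy] rk=5  ker:bh,bp,hm,hp,mp,my,py
∂2: piv[abh,abp,ahm,ahp,amp,hmy] rk=6  ker:bhp,hmp
∂1c = 0
c vs im∂2: residual ≠ 0 ⇒ not boundary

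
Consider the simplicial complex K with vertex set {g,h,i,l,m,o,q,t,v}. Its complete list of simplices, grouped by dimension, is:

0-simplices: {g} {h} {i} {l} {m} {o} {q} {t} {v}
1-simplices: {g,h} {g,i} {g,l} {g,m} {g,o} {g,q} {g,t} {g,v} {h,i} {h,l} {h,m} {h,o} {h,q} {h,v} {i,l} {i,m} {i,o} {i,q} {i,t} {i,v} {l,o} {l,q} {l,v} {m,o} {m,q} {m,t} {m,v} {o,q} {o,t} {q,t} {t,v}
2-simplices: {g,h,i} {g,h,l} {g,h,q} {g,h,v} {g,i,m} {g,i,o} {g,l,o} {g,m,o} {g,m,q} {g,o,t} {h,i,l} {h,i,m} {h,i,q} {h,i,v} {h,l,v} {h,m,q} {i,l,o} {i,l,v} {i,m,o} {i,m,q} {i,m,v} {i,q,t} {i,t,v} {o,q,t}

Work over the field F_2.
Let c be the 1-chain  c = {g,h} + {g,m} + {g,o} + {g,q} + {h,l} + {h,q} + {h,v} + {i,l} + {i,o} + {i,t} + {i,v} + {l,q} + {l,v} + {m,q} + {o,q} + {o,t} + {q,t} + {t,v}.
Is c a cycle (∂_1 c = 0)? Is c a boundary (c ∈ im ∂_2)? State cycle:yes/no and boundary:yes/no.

n_0=9 n_1=31 n_2=24  [Z2]
∂1: piv[gh,gi,gl,gm,go,gq,gt,gv] rk=8  ker:hi,hl,hm,ho,hq,hv,il,im,io,iq,it,iv,lo,lq,lv,mo,mq,mt,mv,oq,ot,qt,tv
∂2: piv[ghi,ghl,ghq,ghv,gim,gio,glo,gmo,gmq,got,hil,him,hiq,hiv,hlv,imv,iqt,itv,oqt] rk=19  ker:hmq,ilo,ilv,imo,imq
∂1c = 0
c vs im∂2: residual ≠ 0 ⇒ not boundary

cycle:yes boundary:no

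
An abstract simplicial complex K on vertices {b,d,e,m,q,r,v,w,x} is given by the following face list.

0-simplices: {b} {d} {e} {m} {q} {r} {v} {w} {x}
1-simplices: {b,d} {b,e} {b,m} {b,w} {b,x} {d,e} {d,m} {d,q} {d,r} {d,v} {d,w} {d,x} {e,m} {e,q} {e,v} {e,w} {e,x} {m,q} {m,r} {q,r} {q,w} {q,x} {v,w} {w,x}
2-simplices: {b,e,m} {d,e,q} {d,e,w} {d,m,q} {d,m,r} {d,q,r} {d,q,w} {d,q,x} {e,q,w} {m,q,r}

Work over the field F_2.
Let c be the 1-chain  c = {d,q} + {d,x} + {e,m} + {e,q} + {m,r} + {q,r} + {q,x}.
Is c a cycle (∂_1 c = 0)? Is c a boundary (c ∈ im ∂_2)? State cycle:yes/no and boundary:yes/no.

cycle:yes boundary:no

n_0=9 n_1=24 n_2=10  [Z2]
∂1: piv[bd,be,bm,bw,bx,dq,dr,dv] rk=8  ker:de,dm,dw,dx,em,eq,ev,ew,ex,mq,mr,qr,qw,qx,vw,wx
∂2: piv[bem,deq,dew,dmq,dmr,dqr,dqw,dqx] rk=8  ker:eqw,mqr
∂1c = 0
c vs im∂2: residual ≠ 0 ⇒ not boundary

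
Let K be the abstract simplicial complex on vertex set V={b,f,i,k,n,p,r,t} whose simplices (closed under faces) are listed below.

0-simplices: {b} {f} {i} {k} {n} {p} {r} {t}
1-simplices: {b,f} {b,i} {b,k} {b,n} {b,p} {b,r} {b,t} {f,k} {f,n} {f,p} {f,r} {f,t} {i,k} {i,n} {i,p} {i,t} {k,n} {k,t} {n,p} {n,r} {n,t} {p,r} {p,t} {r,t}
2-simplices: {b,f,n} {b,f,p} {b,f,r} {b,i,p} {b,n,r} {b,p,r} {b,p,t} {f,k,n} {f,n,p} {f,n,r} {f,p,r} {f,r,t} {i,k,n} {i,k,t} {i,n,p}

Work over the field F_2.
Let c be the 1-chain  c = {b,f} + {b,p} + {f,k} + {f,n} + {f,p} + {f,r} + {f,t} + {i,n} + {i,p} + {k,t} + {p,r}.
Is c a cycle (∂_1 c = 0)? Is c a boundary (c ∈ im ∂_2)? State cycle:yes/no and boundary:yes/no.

n_0=8 n_1=24 n_2=15  [Z2]
∂1: piv[bf,bi,bk,bn,bp,br,bt] rk=7  ker:fk,fn,fp,fr,ft,ik,in,ip,it,kn,kt,np,nr,nt,pr,pt,rt
∂2: piv[bfn,bfp,bfr,bip,bnr,bpr,bpt,fkn,fnp,frt,ikn,ikt,inp] rk=13  ker:fnr,fpr
∂1c = 0
c vs im∂2: residual ≠ 0 ⇒ not boundary

cycle:yes boundary:no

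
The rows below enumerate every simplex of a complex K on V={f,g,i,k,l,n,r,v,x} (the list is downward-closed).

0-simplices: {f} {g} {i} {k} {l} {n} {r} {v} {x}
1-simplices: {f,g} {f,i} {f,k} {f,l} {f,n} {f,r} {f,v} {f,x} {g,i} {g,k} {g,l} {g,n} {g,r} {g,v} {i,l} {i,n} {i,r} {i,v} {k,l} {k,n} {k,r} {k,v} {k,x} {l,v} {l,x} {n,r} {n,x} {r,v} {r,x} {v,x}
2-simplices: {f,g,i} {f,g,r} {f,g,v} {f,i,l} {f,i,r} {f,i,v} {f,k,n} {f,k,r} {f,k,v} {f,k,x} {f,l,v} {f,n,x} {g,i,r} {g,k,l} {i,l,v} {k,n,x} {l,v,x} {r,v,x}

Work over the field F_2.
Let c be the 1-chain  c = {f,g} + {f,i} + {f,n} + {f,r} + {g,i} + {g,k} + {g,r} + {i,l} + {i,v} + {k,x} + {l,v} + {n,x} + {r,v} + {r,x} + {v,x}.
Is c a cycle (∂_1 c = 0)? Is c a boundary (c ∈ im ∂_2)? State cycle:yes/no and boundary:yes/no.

n_0=9 n_1=30 n_2=18  [Z2]
∂1: piv[fg,fi,fk,fl,fn,fr,fv,fx] rk=8  ker:gi,gk,gl,gn,gr,gv,il,in,ir,iv,kl,kn,kr,kv,kx,lv,lx,nr,nx,rv,rx,vx
∂2: piv[fgi,fgr,fgv,fil,fir,fiv,fkn,fkr,fkv,fkx,flv,fnx,gkl,lvx,rvx] rk=15  ker:gir,ilv,knx
∂1c = 0
c vs im∂2: residual ≠ 0 ⇒ not boundary

cycle:yes boundary:no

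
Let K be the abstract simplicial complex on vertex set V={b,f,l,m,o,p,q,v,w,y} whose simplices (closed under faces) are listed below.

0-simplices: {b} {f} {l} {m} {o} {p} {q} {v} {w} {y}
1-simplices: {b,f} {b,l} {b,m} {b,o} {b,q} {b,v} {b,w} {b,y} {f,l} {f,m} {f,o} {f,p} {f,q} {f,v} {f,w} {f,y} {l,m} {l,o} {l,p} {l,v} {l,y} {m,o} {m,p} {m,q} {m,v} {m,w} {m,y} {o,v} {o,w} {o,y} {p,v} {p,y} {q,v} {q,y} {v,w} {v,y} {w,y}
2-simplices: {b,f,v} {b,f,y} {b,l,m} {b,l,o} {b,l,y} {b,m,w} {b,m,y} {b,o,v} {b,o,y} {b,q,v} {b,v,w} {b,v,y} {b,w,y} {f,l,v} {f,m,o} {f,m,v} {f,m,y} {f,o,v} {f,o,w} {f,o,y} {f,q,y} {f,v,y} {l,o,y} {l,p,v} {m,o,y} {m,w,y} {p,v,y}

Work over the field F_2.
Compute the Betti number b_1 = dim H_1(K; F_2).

n_0=10 n_1=37 n_2=27  [Z2]
∂1: piv[bf,bl,bm,bo,bq,bv,bw,by,fp] rk=9  ker:fl,fm,fo,fq,fv,fw,fy,lm,lo,lp,lv,ly,mo,mp,mq,mv,mw,my,ov,ow,oy,pv,py,qv,qy,vw,vy,wy
∂2: piv[bfv,bfy,blm,blo,bly,bmw,bmy,bov,boy,bqv,bvw,bvy,bwy,flv,fmo,fmv,fmy,fov,fow,fqy,lpv,pvy] rk=22  ker:foy,fvy,loy,moy,mwy
b_1=(37−9)−22=6

b_1=6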